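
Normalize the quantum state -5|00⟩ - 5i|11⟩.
-1/√2|00⟩ - (1/√2)i|11⟩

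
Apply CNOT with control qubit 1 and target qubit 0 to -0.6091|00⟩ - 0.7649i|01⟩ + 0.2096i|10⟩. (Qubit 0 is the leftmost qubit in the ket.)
-0.6091|00⟩ + 0.2096i|10⟩ - 0.7649i|11⟩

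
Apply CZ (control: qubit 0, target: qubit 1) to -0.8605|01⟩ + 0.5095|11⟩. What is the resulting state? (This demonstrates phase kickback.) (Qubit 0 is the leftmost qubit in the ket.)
-0.8605|01⟩ - 0.5095|11⟩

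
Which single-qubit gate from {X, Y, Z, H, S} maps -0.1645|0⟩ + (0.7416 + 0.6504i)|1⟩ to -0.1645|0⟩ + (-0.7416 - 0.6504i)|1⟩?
Z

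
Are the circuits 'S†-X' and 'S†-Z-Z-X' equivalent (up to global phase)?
Yes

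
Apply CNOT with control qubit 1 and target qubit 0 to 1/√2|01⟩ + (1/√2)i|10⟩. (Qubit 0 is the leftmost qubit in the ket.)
(1/√2)i|10⟩ + 1/√2|11⟩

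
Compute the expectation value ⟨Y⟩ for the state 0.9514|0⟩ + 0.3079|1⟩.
0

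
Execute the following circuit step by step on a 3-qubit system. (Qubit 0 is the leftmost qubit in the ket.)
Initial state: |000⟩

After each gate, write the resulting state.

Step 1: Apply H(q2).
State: 1/√2|000⟩ + 1/√2|001⟩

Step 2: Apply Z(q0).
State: 1/√2|000⟩ + 1/√2|001⟩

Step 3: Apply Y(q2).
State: -(1/√2)i|000⟩ + (1/√2)i|001⟩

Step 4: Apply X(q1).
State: -(1/√2)i|010⟩ + (1/√2)i|011⟩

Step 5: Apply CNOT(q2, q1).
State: (1/√2)i|001⟩ - (1/√2)i|010⟩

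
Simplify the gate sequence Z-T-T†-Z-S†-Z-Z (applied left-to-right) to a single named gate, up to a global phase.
S†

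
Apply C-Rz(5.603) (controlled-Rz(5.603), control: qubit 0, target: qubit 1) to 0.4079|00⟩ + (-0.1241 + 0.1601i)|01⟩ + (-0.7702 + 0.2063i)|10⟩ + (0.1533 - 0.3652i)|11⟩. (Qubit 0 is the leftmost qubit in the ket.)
0.4079|00⟩ + (-0.1241 + 0.1601i)|01⟩ + (0.7949 + 0.06244i)|10⟩ + (-0.0227 + 0.3954i)|11⟩

C-Rz(5.603) leaves the control-|0⟩ kets |00⟩, |01⟩ unchanged and applies Rz(5.603) to qubit 1 on the control-|1⟩ pair (|10⟩, |11⟩).
Rz(5.603) = [[e^(−iθ/2), 0], [0, e^(iθ/2)]] with e^(±iθ/2) = cos(θ/2) ± i·sin(θ/2); θ = 5.603, cos(θ/2) ≈ -0.942724, sin(θ/2) ≈ 0.333574.
With a = amp(|10⟩) = (-0.7702 + 0.2063i) and b = amp(|11⟩) = (0.1533 - 0.3652i):
new amp(|10⟩) = (-0.942724 - 0.333574i)·a = (0.7949 + 0.06244i)
new amp(|11⟩) = (-0.942724 + 0.333574i)·b = (-0.0227 + 0.3954i)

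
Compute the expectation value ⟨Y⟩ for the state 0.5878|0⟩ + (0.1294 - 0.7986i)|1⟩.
-0.9388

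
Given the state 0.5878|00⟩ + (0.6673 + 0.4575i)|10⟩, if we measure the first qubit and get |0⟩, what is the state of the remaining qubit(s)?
|0⟩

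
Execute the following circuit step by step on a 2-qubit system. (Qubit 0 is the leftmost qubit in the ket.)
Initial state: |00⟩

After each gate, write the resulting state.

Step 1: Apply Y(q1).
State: i|01⟩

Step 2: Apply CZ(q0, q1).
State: i|01⟩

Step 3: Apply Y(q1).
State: |00⟩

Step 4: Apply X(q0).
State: |10⟩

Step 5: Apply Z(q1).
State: |10⟩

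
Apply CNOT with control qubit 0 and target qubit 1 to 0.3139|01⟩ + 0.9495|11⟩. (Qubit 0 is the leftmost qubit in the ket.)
0.3139|01⟩ + 0.9495|10⟩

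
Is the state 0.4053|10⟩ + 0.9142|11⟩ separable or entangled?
Separable

Writing the state as a|00⟩ + b|01⟩ + c|10⟩ + d|11⟩, it is a product state iff ad − bc = 0.
Here (a, b, c, d) = (0, 0, 0.4053, 0.9142): ad − bc = (0)(0.9142) − (0)(0.4053) = 0, so the state is separable.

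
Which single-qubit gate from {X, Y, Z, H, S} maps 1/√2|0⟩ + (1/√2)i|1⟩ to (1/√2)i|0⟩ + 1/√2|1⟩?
X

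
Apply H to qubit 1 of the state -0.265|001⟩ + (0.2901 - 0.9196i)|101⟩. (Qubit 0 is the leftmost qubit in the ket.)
-0.1874|001⟩ - 0.1874|011⟩ + (0.2051 - 0.6503i)|101⟩ + (0.2051 - 0.6503i)|111⟩

H on qubit 1 mixes each pair of kets that differ only in qubit 1: amplitudes (a, b) of (|…0…⟩, |…1…⟩) become ((a + b)/√2, (a − b)/√2). Kets absent from the input have amplitude 0.
(|001⟩, |011⟩): (a, b) = (-0.265, 0) → (-0.1874, -0.1874)
(|101⟩, |111⟩): (a, b) = ((0.2901 - 0.9196i), 0) → ((0.2051 - 0.6503i), (0.2051 - 0.6503i))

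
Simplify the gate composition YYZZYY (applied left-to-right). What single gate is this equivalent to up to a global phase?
I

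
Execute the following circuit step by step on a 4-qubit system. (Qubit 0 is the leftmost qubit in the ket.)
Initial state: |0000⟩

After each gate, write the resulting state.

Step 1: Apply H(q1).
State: 1/√2|0000⟩ + 1/√2|0100⟩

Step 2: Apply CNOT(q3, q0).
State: 1/√2|0000⟩ + 1/√2|0100⟩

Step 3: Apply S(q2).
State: 1/√2|0000⟩ + 1/√2|0100⟩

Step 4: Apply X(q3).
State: 1/√2|0001⟩ + 1/√2|0101⟩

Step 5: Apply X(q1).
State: 1/√2|0001⟩ + 1/√2|0101⟩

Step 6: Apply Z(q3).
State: -1/√2|0001⟩ - 1/√2|0101⟩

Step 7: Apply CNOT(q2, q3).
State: -1/√2|0001⟩ - 1/√2|0101⟩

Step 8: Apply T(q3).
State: (-1/2 - (1/2)i)|0001⟩ + (-1/2 - (1/2)i)|0101⟩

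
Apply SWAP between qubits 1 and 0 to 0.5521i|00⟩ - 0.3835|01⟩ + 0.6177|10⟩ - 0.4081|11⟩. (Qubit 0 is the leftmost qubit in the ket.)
0.5521i|00⟩ + 0.6177|01⟩ - 0.3835|10⟩ - 0.4081|11⟩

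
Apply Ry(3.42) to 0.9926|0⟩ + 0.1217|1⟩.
-0.2583|0⟩ + 0.9661|1⟩

Ry(3.42) = [[cos(θ/2), −sin(θ/2)], [sin(θ/2), cos(θ/2)]]; θ = 3.42, cos(θ/2) ≈ -0.138755, sin(θ/2) ≈ 0.990327.
With a = amp(|0⟩) = 0.9926 and b = amp(|1⟩) = 0.1217:
new amp(|0⟩) = (-0.138755)·a + (-0.990327)·b = -0.2583
new amp(|1⟩) = (0.990327)·a + (-0.138755)·b = 0.9661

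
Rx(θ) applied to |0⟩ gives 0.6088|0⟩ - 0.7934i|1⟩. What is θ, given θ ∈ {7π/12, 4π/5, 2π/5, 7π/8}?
7π/12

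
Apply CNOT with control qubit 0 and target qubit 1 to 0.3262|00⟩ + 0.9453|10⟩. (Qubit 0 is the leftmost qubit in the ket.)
0.3262|00⟩ + 0.9453|11⟩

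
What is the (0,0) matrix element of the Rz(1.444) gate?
(0.7505 - 0.6609i)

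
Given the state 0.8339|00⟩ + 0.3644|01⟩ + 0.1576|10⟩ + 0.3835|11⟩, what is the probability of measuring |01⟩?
0.1328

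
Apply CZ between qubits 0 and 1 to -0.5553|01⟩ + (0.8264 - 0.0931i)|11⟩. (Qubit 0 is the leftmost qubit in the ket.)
-0.5553|01⟩ + (-0.8264 + 0.0931i)|11⟩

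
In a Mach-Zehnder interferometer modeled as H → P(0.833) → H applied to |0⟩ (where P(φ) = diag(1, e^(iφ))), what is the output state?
(0.8363 + 0.37i)|0⟩ + (0.1637 - 0.37i)|1⟩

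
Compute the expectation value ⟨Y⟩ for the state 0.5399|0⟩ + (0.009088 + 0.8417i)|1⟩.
0.9089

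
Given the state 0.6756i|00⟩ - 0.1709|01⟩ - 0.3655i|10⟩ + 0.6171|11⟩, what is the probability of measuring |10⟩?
0.1336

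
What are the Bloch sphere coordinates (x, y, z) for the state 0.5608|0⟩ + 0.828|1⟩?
(0.9287, 0, -0.3711)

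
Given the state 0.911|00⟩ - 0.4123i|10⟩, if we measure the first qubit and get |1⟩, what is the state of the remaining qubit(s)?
-i|0⟩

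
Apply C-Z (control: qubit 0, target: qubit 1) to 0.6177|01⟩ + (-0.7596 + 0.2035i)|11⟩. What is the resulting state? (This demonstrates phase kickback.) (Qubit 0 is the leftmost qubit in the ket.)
0.6177|01⟩ + (0.7596 - 0.2035i)|11⟩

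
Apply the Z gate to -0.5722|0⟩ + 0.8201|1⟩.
-0.5722|0⟩ - 0.8201|1⟩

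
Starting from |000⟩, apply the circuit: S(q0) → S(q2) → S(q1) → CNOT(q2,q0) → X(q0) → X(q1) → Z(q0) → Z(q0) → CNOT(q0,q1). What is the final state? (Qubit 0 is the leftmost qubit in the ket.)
|100⟩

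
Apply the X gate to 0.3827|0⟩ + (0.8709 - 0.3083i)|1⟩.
(0.8709 - 0.3083i)|0⟩ + 0.3827|1⟩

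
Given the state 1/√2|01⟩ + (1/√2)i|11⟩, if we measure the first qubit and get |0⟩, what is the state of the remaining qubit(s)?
|1⟩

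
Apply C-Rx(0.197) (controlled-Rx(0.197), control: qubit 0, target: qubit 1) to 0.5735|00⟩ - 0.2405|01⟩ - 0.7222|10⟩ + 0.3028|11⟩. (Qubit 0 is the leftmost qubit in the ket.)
0.5735|00⟩ - 0.2405|01⟩ + (-0.7187 - 0.02978i)|10⟩ + (0.3013 + 0.07102i)|11⟩

C-Rx(0.197) leaves the control-|0⟩ kets |00⟩, |01⟩ unchanged and applies Rx(0.197) to qubit 1 on the control-|1⟩ pair (|10⟩, |11⟩).
Rx(0.197) = [[cos(θ/2), −i·sin(θ/2)], [−i·sin(θ/2), cos(θ/2)]]; θ = 0.197, cos(θ/2) ≈ 0.995153, sin(θ/2) ≈ 0.0983408.
With a = amp(|10⟩) = -0.7222 and b = amp(|11⟩) = 0.3028:
new amp(|10⟩) = (0.995153)·a + (-0.0983408i)·b = (-0.7187 - 0.02978i)
new amp(|11⟩) = (-0.0983408i)·a + (0.995153)·b = (0.3013 + 0.07102i)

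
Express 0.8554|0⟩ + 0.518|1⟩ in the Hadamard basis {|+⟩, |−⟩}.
0.9711|+⟩ + 0.2386|−⟩

With |ψ⟩ = α|0⟩ + β|1⟩, the Hadamard-basis coefficients are ⟨+|ψ⟩ = (α + β)/√2 and ⟨−|ψ⟩ = (α − β)/√2.
Here α = 0.8554, β = 0.518: (α + β)/√2 = 0.9711, (α − β)/√2 = 0.2386.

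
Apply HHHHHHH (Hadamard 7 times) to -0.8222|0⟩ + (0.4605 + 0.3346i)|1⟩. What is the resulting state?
(-0.2558 + 0.2366i)|0⟩ + (-0.907 - 0.2366i)|1⟩

H² = I, so H^7 = H: a single Hadamard. With (a, b) = (-0.8222, (0.4605 + 0.3346i)), H gives ((a + b)/√2, (a − b)/√2) = ((-0.2558 + 0.2366i), (-0.907 - 0.2366i)).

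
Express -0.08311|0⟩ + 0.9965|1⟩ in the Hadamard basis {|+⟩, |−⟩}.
0.6459|+⟩ - 0.7634|−⟩

With |ψ⟩ = α|0⟩ + β|1⟩, the Hadamard-basis coefficients are ⟨+|ψ⟩ = (α + β)/√2 and ⟨−|ψ⟩ = (α − β)/√2.
Here α = -0.08311, β = 0.9965: (α + β)/√2 = 0.6459, (α − β)/√2 = -0.7634.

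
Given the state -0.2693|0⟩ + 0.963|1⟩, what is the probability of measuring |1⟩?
0.9274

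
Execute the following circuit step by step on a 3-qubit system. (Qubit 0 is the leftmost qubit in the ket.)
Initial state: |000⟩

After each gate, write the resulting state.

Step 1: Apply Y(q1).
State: i|010⟩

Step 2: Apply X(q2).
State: i|011⟩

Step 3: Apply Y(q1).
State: |001⟩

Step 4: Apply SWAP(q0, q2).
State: |100⟩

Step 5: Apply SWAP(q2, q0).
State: |001⟩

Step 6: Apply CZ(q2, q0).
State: |001⟩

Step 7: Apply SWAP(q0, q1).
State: |001⟩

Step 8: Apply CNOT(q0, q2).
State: |001⟩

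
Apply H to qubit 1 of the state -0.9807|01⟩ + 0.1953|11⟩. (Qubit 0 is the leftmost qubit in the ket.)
-0.6935|00⟩ + 0.6935|01⟩ + 0.1381|10⟩ - 0.1381|11⟩

H on qubit 1 mixes each pair of kets that differ only in qubit 1: amplitudes (a, b) of (|…0…⟩, |…1…⟩) become ((a + b)/√2, (a − b)/√2). Kets absent from the input have amplitude 0.
(|00⟩, |01⟩): (a, b) = (0, -0.9807) → (-0.6935, 0.6935)
(|10⟩, |11⟩): (a, b) = (0, 0.1953) → (0.1381, -0.1381)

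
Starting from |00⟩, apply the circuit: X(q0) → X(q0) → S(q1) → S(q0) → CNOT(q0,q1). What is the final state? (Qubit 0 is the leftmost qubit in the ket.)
|00⟩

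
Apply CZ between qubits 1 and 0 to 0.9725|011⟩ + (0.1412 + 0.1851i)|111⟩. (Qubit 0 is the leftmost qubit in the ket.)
0.9725|011⟩ + (-0.1412 - 0.1851i)|111⟩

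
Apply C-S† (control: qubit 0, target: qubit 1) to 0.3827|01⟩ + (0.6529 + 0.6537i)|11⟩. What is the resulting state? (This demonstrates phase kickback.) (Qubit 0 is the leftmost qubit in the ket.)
0.3827|01⟩ + (0.6537 - 0.6529i)|11⟩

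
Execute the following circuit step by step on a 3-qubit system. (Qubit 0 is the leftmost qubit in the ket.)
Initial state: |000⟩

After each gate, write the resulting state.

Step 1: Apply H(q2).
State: 1/√2|000⟩ + 1/√2|001⟩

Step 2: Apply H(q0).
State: 1/2|000⟩ + 1/2|001⟩ + 1/2|100⟩ + 1/2|101⟩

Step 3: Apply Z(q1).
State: 1/2|000⟩ + 1/2|001⟩ + 1/2|100⟩ + 1/2|101⟩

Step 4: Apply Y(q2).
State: -(1/2)i|000⟩ + (1/2)i|001⟩ - (1/2)i|100⟩ + (1/2)i|101⟩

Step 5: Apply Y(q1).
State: 1/2|010⟩ - 1/2|011⟩ + 1/2|110⟩ - 1/2|111⟩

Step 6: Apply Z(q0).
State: 1/2|010⟩ - 1/2|011⟩ - 1/2|110⟩ + 1/2|111⟩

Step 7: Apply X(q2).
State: -1/2|010⟩ + 1/2|011⟩ + 1/2|110⟩ - 1/2|111⟩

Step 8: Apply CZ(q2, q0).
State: -1/2|010⟩ + 1/2|011⟩ + 1/2|110⟩ + 1/2|111⟩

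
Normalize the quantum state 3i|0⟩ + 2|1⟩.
0.8321i|0⟩ + 0.5547|1⟩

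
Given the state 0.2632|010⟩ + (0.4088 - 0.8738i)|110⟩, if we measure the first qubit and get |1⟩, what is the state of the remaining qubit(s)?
(0.4238 - 0.9058i)|10⟩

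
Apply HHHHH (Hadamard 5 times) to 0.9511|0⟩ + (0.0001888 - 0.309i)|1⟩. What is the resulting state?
(0.6727 - 0.2185i)|0⟩ + (0.6724 + 0.2185i)|1⟩

H² = I, so H^5 = H: a single Hadamard. With (a, b) = (0.9511, (0.0001888 - 0.309i)), H gives ((a + b)/√2, (a − b)/√2) = ((0.6727 - 0.2185i), (0.6724 + 0.2185i)).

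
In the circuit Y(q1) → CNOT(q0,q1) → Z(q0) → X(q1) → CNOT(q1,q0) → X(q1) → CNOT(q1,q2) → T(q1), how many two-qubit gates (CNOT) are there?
3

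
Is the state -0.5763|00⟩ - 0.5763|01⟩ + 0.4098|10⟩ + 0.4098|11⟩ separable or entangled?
Separable

Writing the state as a|00⟩ + b|01⟩ + c|10⟩ + d|11⟩, it is a product state iff ad − bc = 0.
Here (a, b, c, d) = (-0.5763, -0.5763, 0.4098, 0.4098): ad − bc = (-0.5763)(0.4098) − (-0.5763)(0.4098) = 0, so the state is separable.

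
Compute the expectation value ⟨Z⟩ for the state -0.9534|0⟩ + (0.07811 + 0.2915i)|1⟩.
0.8179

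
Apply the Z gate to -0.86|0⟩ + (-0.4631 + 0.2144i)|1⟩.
-0.86|0⟩ + (0.4631 - 0.2144i)|1⟩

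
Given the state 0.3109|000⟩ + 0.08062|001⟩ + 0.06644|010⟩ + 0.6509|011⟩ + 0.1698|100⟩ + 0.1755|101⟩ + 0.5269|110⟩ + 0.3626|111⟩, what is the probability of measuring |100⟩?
0.02883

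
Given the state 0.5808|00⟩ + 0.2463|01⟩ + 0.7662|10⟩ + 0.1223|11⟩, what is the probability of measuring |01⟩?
0.06066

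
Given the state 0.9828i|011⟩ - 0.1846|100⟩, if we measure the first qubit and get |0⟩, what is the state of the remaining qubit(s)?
i|11⟩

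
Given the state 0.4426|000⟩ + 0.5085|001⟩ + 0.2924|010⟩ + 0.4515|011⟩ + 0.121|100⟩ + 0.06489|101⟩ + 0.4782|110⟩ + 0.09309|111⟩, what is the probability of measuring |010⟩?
0.0855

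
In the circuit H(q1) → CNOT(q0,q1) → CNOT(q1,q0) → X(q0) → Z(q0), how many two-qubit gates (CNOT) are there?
2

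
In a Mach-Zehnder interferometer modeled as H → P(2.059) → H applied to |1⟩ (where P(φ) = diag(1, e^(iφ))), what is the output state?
(0.7345 - 0.4416i)|0⟩ + (0.2655 + 0.4416i)|1⟩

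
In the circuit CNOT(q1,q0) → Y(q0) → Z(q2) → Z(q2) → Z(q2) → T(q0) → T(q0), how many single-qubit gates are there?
6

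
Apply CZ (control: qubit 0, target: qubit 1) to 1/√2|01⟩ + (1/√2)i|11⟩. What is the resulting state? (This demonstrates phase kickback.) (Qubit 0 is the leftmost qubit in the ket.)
1/√2|01⟩ - (1/√2)i|11⟩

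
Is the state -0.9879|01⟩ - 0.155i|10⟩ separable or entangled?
Entangled

Writing the state as a|00⟩ + b|01⟩ + c|10⟩ + d|11⟩, it is a product state iff ad − bc = 0.
Here (a, b, c, d) = (0, -0.9879, -0.155i, 0): ad − bc = (0)(0) − (-0.9879)(-0.155i) = -0.1531i ≠ 0, so the state is entangled.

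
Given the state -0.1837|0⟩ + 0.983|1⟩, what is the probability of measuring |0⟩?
0.03375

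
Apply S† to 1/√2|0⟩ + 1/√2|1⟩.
1/√2|0⟩ - (1/√2)i|1⟩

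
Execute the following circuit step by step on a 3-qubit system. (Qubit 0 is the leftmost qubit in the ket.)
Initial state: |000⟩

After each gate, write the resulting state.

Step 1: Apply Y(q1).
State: i|010⟩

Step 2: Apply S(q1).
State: -|010⟩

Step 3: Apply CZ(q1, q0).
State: -|010⟩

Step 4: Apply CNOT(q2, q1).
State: -|010⟩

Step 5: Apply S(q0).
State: -|010⟩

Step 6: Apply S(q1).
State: -i|010⟩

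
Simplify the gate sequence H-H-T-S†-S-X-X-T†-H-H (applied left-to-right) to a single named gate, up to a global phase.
I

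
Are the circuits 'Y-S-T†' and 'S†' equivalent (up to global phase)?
No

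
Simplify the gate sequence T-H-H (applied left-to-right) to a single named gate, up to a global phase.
T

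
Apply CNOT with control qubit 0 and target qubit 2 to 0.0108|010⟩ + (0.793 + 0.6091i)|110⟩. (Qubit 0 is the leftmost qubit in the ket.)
0.0108|010⟩ + (0.793 + 0.6091i)|111⟩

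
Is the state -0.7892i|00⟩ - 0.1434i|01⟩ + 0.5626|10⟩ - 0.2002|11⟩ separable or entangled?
Entangled

Writing the state as a|00⟩ + b|01⟩ + c|10⟩ + d|11⟩, it is a product state iff ad − bc = 0.
Here (a, b, c, d) = (-0.7892i, -0.1434i, 0.5626, -0.2002): ad − bc = (-0.7892i)(-0.2002) − (-0.1434i)(0.5626) = 0.2387i ≠ 0, so the state is entangled.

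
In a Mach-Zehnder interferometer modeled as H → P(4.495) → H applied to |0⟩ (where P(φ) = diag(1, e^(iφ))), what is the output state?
(0.3922 - 0.4882i)|0⟩ + (0.6078 + 0.4882i)|1⟩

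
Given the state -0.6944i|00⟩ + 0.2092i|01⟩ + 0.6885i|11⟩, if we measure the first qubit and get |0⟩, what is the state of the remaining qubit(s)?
-0.9575i|0⟩ + 0.2885i|1⟩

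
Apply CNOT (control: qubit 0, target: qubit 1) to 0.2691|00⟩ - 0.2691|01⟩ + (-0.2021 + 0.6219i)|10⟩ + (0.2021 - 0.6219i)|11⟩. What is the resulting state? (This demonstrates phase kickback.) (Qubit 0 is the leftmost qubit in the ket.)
0.2691|00⟩ - 0.2691|01⟩ + (0.2021 - 0.6219i)|10⟩ + (-0.2021 + 0.6219i)|11⟩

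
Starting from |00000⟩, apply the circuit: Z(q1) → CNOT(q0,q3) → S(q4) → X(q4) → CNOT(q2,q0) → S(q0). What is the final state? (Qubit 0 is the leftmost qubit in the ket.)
|00001⟩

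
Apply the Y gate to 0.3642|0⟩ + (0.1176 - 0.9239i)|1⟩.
(-0.9239 - 0.1176i)|0⟩ + 0.3642i|1⟩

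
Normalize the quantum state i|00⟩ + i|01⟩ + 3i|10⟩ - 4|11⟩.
0.1925i|00⟩ + 0.1925i|01⟩ + (1/√3)i|10⟩ - 0.7698|11⟩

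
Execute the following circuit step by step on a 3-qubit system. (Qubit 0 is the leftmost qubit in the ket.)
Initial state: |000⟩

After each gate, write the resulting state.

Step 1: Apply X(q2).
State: |001⟩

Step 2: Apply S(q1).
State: |001⟩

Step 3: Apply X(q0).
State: |101⟩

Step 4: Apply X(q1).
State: |111⟩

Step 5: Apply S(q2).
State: i|111⟩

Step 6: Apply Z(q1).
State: -i|111⟩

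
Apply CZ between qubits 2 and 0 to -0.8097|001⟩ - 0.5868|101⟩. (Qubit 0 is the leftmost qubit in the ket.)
-0.8097|001⟩ + 0.5868|101⟩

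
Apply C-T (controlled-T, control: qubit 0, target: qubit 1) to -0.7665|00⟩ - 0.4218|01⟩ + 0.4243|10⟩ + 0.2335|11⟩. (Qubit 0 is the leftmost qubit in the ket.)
-0.7665|00⟩ - 0.4218|01⟩ + 0.4243|10⟩ + (0.1651 + 0.1651i)|11⟩

C-T leaves the control-|0⟩ kets |00⟩, |01⟩ unchanged and applies T to qubit 1 on the control-|1⟩ pair (|10⟩, |11⟩).
T = [[1, 0], [0, (1/√2 + (1/√2)i)]].
With a = amp(|10⟩) = 0.4243 and b = amp(|11⟩) = 0.2335:
new amp(|10⟩) = (1)·a = 0.4243
new amp(|11⟩) = (1/√2 + (1/√2)i)·b = (0.1651 + 0.1651i)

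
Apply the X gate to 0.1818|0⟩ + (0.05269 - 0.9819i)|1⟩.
(0.05269 - 0.9819i)|0⟩ + 0.1818|1⟩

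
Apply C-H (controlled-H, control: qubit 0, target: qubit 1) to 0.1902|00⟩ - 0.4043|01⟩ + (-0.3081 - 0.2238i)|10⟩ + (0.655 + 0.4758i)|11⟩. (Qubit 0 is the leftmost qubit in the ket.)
0.1902|00⟩ - 0.4043|01⟩ + (0.2453 + 0.1782i)|10⟩ + (-0.681 - 0.4947i)|11⟩

C-H leaves the control-|0⟩ kets |00⟩, |01⟩ unchanged and applies H to qubit 1 on the control-|1⟩ pair (|10⟩, |11⟩).
H = [[1/√2, 1/√2], [1/√2, -1/√2]].
With a = amp(|10⟩) = (-0.3081 - 0.2238i) and b = amp(|11⟩) = (0.655 + 0.4758i):
new amp(|10⟩) = (1/√2)·a + (1/√2)·b = (0.2453 + 0.1782i)
new amp(|11⟩) = (1/√2)·a + (-1/√2)·b = (-0.681 - 0.4947i)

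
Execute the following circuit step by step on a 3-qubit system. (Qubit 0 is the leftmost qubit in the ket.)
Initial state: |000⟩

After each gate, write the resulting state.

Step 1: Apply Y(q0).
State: i|100⟩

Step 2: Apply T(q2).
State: i|100⟩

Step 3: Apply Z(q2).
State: i|100⟩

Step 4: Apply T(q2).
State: i|100⟩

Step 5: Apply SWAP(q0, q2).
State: i|001⟩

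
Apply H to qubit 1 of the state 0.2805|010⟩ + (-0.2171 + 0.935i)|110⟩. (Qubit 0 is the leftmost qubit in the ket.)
0.1983|000⟩ - 0.1983|010⟩ + (-0.1535 + 0.6611i)|100⟩ + (0.1535 - 0.6611i)|110⟩

H on qubit 1 mixes each pair of kets that differ only in qubit 1: amplitudes (a, b) of (|…0…⟩, |…1…⟩) become ((a + b)/√2, (a − b)/√2). Kets absent from the input have amplitude 0.
(|000⟩, |010⟩): (a, b) = (0, 0.2805) → (0.1983, -0.1983)
(|100⟩, |110⟩): (a, b) = (0, (-0.2171 + 0.935i)) → ((-0.1535 + 0.6611i), (0.1535 - 0.6611i))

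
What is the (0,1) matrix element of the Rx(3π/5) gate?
-0.809i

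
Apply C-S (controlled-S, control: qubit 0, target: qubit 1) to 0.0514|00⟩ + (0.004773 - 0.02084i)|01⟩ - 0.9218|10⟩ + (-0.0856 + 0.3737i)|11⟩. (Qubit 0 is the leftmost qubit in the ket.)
0.0514|00⟩ + (0.004773 - 0.02084i)|01⟩ - 0.9218|10⟩ + (-0.3737 - 0.0856i)|11⟩

C-S leaves the control-|0⟩ kets |00⟩, |01⟩ unchanged and applies S to qubit 1 on the control-|1⟩ pair (|10⟩, |11⟩).
S = [[1, 0], [0, i]].
With a = amp(|10⟩) = -0.9218 and b = amp(|11⟩) = (-0.0856 + 0.3737i):
new amp(|10⟩) = (1)·a = -0.9218
new amp(|11⟩) = (i)·b = (-0.3737 - 0.0856i)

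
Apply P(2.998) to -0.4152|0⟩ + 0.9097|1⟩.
-0.4152|0⟩ + (-0.9003 + 0.1302i)|1⟩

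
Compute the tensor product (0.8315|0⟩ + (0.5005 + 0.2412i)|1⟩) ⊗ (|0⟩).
0.8315|00⟩ + (0.5005 + 0.2412i)|10⟩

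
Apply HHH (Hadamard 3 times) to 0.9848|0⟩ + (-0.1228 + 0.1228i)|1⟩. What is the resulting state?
(0.6095 + 0.08683i)|0⟩ + (0.7832 - 0.08683i)|1⟩

H² = I, so H^3 = H: a single Hadamard. With (a, b) = (0.9848, (-0.1228 + 0.1228i)), H gives ((a + b)/√2, (a − b)/√2) = ((0.6095 + 0.08683i), (0.7832 - 0.08683i)).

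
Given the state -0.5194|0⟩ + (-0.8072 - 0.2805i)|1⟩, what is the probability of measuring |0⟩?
0.2698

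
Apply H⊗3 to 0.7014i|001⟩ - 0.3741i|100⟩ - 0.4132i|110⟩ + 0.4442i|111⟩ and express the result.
0.1267i|000⟩ - 0.6834i|001⟩ + 0.1048i|010⟩ - 0.07711i|011⟩ + 0.3693i|100⟩ + 0.1874i|101⟩ + 0.3912i|110⟩ - 0.4189i|111⟩

H⊗3 gives amp(|y⟩) = (1/2√2) Σ_x (−1)^(x·y) amp(|x⟩), where x·y is the number of positions in which both x and y have a 1.
|000⟩: (0.7014i - 0.3741i - 0.4132i + 0.4442i)/(2√2) = 0.1267i
|001⟩: (-0.7014i - 0.3741i - 0.4132i - 0.4442i)/(2√2) = -0.6834i
|010⟩: (0.7014i - 0.3741i + 0.4132i - 0.4442i)/(2√2) = 0.1048i
|011⟩: (-0.7014i - 0.3741i + 0.4132i + 0.4442i)/(2√2) = -0.07711i
|100⟩: (0.7014i + 0.3741i + 0.4132i - 0.4442i)/(2√2) = 0.3693i
|101⟩: (-0.7014i + 0.3741i + 0.4132i + 0.4442i)/(2√2) = 0.1874i
|110⟩: (0.7014i + 0.3741i - 0.4132i + 0.4442i)/(2√2) = 0.3912i
|111⟩: (-0.7014i + 0.3741i - 0.4132i - 0.4442i)/(2√2) = -0.4189i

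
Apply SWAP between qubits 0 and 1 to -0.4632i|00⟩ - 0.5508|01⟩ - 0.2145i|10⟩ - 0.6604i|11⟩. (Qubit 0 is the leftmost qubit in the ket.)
-0.4632i|00⟩ - 0.2145i|01⟩ - 0.5508|10⟩ - 0.6604i|11⟩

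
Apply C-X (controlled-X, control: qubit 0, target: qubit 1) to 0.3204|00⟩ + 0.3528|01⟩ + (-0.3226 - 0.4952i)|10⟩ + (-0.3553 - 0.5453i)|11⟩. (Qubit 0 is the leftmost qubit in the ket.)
0.3204|00⟩ + 0.3528|01⟩ + (-0.3553 - 0.5453i)|10⟩ + (-0.3226 - 0.4952i)|11⟩

C-X leaves the control-|0⟩ kets |00⟩, |01⟩ unchanged and applies X to qubit 1 on the control-|1⟩ pair (|10⟩, |11⟩).
X = [[0, 1], [1, 0]].
With a = amp(|10⟩) = (-0.3226 - 0.4952i) and b = amp(|11⟩) = (-0.3553 - 0.5453i):
new amp(|10⟩) = (1)·b = (-0.3553 - 0.5453i)
new amp(|11⟩) = (1)·a = (-0.3226 - 0.4952i)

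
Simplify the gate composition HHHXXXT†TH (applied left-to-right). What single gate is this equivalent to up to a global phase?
Z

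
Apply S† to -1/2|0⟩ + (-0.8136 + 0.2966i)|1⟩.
-1/2|0⟩ + (0.2966 + 0.8136i)|1⟩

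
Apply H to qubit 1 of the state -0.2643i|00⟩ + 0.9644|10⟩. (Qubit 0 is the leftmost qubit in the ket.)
-0.1869i|00⟩ - 0.1869i|01⟩ + 0.6819|10⟩ + 0.6819|11⟩

H on qubit 1 mixes each pair of kets that differ only in qubit 1: amplitudes (a, b) of (|…0…⟩, |…1…⟩) become ((a + b)/√2, (a − b)/√2). Kets absent from the input have amplitude 0.
(|00⟩, |01⟩): (a, b) = (-0.2643i, 0) → (-0.1869i, -0.1869i)
(|10⟩, |11⟩): (a, b) = (0.9644, 0) → (0.6819, 0.6819)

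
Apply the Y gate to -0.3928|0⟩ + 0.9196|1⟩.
-0.9196i|0⟩ - 0.3928i|1⟩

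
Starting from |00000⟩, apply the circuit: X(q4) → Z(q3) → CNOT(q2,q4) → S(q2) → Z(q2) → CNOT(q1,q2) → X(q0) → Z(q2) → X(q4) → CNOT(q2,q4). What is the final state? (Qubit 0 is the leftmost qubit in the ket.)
|10000⟩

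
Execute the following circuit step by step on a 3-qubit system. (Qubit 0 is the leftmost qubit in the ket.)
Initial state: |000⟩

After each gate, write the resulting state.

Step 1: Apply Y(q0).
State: i|100⟩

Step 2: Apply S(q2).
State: i|100⟩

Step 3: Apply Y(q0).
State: |000⟩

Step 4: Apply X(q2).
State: |001⟩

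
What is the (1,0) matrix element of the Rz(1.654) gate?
0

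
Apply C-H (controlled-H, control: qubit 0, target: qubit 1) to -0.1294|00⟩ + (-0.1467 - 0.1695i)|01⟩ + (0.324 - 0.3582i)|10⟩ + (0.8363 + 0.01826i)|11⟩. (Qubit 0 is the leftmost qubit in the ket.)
-0.1294|00⟩ + (-0.1467 - 0.1695i)|01⟩ + (0.8205 - 0.2404i)|10⟩ + (-0.3623 - 0.2662i)|11⟩

C-H leaves the control-|0⟩ kets |00⟩, |01⟩ unchanged and applies H to qubit 1 on the control-|1⟩ pair (|10⟩, |11⟩).
H = [[1/√2, 1/√2], [1/√2, -1/√2]].
With a = amp(|10⟩) = (0.324 - 0.3582i) and b = amp(|11⟩) = (0.8363 + 0.01826i):
new amp(|10⟩) = (1/√2)·a + (1/√2)·b = (0.8205 - 0.2404i)
new amp(|11⟩) = (1/√2)·a + (-1/√2)·b = (-0.3623 - 0.2662i)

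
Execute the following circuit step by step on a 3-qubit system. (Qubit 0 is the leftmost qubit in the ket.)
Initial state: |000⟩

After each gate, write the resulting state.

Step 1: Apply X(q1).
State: |010⟩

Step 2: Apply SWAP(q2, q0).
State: |010⟩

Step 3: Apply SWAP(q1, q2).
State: |001⟩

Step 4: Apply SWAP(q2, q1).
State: |010⟩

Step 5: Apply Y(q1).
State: -i|000⟩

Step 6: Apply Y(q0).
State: |100⟩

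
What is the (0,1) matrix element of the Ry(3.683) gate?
-0.9636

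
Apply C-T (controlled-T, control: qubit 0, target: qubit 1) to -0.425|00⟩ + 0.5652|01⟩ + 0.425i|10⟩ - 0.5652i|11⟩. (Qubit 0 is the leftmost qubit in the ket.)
-0.425|00⟩ + 0.5652|01⟩ + 0.425i|10⟩ + (0.3997 - 0.3997i)|11⟩

C-T leaves the control-|0⟩ kets |00⟩, |01⟩ unchanged and applies T to qubit 1 on the control-|1⟩ pair (|10⟩, |11⟩).
T = [[1, 0], [0, (1/√2 + (1/√2)i)]].
With a = amp(|10⟩) = 0.425i and b = amp(|11⟩) = -0.5652i:
new amp(|10⟩) = (1)·a = 0.425i
new amp(|11⟩) = (1/√2 + (1/√2)i)·b = (0.3997 - 0.3997i)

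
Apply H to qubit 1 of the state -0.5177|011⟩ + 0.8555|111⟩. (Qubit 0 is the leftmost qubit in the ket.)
-0.3661|001⟩ + 0.3661|011⟩ + 0.6049|101⟩ - 0.6049|111⟩

H on qubit 1 mixes each pair of kets that differ only in qubit 1: amplitudes (a, b) of (|…0…⟩, |…1…⟩) become ((a + b)/√2, (a − b)/√2). Kets absent from the input have amplitude 0.
(|001⟩, |011⟩): (a, b) = (0, -0.5177) → (-0.3661, 0.3661)
(|101⟩, |111⟩): (a, b) = (0, 0.8555) → (0.6049, -0.6049)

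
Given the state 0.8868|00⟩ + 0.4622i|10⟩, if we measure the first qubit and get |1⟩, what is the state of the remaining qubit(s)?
i|0⟩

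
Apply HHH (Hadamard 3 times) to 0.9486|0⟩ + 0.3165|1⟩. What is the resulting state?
0.8946|0⟩ + 0.447|1⟩

H² = I, so H^3 = H: a single Hadamard. With (a, b) = (0.9486, 0.3165), H gives ((a + b)/√2, (a − b)/√2) = (0.8946, 0.447).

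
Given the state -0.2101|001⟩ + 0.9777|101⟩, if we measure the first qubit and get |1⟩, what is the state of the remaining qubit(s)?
|01⟩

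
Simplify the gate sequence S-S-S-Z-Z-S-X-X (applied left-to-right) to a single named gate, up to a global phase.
I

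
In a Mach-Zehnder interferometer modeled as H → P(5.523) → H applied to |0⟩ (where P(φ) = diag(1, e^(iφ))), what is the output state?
(0.8624 - 0.3445i)|0⟩ + (0.1376 + 0.3445i)|1⟩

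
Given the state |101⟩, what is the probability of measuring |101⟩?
1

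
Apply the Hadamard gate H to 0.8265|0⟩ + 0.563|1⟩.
0.9825|0⟩ + 0.1863|1⟩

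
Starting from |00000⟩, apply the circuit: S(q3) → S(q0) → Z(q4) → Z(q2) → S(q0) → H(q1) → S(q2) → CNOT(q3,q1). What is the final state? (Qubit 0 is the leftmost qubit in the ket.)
1/√2|00000⟩ + 1/√2|01000⟩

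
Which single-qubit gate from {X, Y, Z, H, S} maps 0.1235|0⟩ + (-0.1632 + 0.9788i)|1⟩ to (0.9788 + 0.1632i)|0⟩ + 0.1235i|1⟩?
Y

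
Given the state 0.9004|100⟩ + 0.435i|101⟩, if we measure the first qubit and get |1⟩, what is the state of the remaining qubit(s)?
0.9004|00⟩ + 0.435i|01⟩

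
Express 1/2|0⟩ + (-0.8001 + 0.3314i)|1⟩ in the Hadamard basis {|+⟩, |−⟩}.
(-0.2122 + 0.2343i)|+⟩ + (0.9193 - 0.2343i)|−⟩

With |ψ⟩ = α|0⟩ + β|1⟩, the Hadamard-basis coefficients are ⟨+|ψ⟩ = (α + β)/√2 and ⟨−|ψ⟩ = (α − β)/√2.
Here α = 1/2, β = (-0.8001 + 0.3314i): (α + β)/√2 = (-0.2122 + 0.2343i), (α − β)/√2 = (0.9193 - 0.2343i).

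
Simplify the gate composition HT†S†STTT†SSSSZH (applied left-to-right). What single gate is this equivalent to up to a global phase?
X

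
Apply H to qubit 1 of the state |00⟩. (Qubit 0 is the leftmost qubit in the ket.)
1/√2|00⟩ + 1/√2|01⟩

H on qubit 1 mixes each pair of kets that differ only in qubit 1: amplitudes (a, b) of (|…0…⟩, |…1…⟩) become ((a + b)/√2, (a − b)/√2). Kets absent from the input have amplitude 0.
(|00⟩, |01⟩): (a, b) = (1, 0) → (1/√2, 1/√2)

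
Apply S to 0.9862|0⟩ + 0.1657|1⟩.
0.9862|0⟩ + 0.1657i|1⟩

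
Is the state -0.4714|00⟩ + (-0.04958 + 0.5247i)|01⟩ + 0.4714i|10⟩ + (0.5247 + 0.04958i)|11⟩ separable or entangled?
Separable

Writing the state as a|00⟩ + b|01⟩ + c|10⟩ + d|11⟩, it is a product state iff ad − bc = 0.
Here (a, b, c, d) = (-0.4714, (-0.04958 + 0.5247i), 0.4714i, (0.5247 + 0.04958i)): ad − bc = (-0.4714)(0.5247 + 0.04958i) − (-0.04958 + 0.5247i)(0.4714i) = 0, so the state is separable.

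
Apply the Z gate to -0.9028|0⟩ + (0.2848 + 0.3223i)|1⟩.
-0.9028|0⟩ + (-0.2848 - 0.3223i)|1⟩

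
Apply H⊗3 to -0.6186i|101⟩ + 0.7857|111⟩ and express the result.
(0.2778 - 0.2187i)|000⟩ + (-0.2778 + 0.2187i)|001⟩ + (-0.2778 - 0.2187i)|010⟩ + (0.2778 + 0.2187i)|011⟩ + (-0.2778 + 0.2187i)|100⟩ + (0.2778 - 0.2187i)|101⟩ + (0.2778 + 0.2187i)|110⟩ + (-0.2778 - 0.2187i)|111⟩

H⊗3 gives amp(|y⟩) = (1/2√2) Σ_x (−1)^(x·y) amp(|x⟩), where x·y is the number of positions in which both x and y have a 1.
|000⟩: (-0.6186i + 0.7857)/(2√2) = (0.2778 - 0.2187i)
|001⟩: (0.6186i - 0.7857)/(2√2) = (-0.2778 + 0.2187i)
|010⟩: (-0.6186i - 0.7857)/(2√2) = (-0.2778 - 0.2187i)
|011⟩: (0.6186i + 0.7857)/(2√2) = (0.2778 + 0.2187i)
|100⟩: (0.6186i - 0.7857)/(2√2) = (-0.2778 + 0.2187i)
|101⟩: (-0.6186i + 0.7857)/(2√2) = (0.2778 - 0.2187i)
|110⟩: (0.6186i + 0.7857)/(2√2) = (0.2778 + 0.2187i)
|111⟩: (-0.6186i - 0.7857)/(2√2) = (-0.2778 - 0.2187i)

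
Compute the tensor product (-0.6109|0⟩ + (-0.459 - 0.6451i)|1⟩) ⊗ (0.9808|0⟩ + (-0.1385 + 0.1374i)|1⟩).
-0.5992|00⟩ + (0.08461 - 0.08394i)|01⟩ + (-0.4502 - 0.6327i)|10⟩ + (0.1522 + 0.02628i)|11⟩

amp(|b₁b₂…⟩) = product of the factor amplitudes for bits b₁, b₂, …; only kets whose every factor amplitude is nonzero survive.
|00⟩: (-0.6109)(0.9808) = -0.5992
|01⟩: (-0.6109)(-0.1385 + 0.1374i) = (0.08461 - 0.08394i)
|10⟩: (-0.459 - 0.6451i)(0.9808) = (-0.4502 - 0.6327i)
|11⟩: (-0.459 - 0.6451i)(-0.1385 + 0.1374i) = (0.1522 + 0.02628i)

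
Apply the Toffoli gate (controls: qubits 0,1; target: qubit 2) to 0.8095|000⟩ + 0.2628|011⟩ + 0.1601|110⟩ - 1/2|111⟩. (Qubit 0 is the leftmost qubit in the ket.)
0.8095|000⟩ + 0.2628|011⟩ - 1/2|110⟩ + 0.1601|111⟩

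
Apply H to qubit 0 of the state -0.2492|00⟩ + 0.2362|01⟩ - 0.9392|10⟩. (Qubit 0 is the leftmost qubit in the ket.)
-0.8403|00⟩ + 0.167|01⟩ + 0.4879|10⟩ + 0.167|11⟩

H on qubit 0 mixes each pair of kets that differ only in qubit 0: amplitudes (a, b) of (|…0…⟩, |…1…⟩) become ((a + b)/√2, (a − b)/√2). Kets absent from the input have amplitude 0.
(|00⟩, |10⟩): (a, b) = (-0.2492, -0.9392) → (-0.8403, 0.4879)
(|01⟩, |11⟩): (a, b) = (0.2362, 0) → (0.167, 0.167)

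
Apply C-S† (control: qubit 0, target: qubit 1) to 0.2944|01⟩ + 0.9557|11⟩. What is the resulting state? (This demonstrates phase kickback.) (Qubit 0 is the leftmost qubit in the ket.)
0.2944|01⟩ - 0.9557i|11⟩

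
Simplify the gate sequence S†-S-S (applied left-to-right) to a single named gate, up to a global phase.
S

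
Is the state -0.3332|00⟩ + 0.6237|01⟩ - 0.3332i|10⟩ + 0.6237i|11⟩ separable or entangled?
Separable

Writing the state as a|00⟩ + b|01⟩ + c|10⟩ + d|11⟩, it is a product state iff ad − bc = 0.
Here (a, b, c, d) = (-0.3332, 0.6237, -0.3332i, 0.6237i): ad − bc = (-0.3332)(0.6237i) − (0.6237)(-0.3332i) = 0, so the state is separable.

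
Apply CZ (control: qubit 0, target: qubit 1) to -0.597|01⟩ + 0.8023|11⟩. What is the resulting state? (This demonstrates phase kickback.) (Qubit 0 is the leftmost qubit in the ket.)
-0.597|01⟩ - 0.8023|11⟩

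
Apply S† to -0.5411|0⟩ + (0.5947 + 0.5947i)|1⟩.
-0.5411|0⟩ + (0.5947 - 0.5947i)|1⟩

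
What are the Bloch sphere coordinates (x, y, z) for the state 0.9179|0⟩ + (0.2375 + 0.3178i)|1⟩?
(0.436, 0.5834, 0.6851)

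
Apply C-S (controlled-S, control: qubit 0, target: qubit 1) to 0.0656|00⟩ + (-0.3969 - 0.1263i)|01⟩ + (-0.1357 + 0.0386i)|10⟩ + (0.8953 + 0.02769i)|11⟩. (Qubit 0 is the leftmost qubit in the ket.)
0.0656|00⟩ + (-0.3969 - 0.1263i)|01⟩ + (-0.1357 + 0.0386i)|10⟩ + (-0.02769 + 0.8953i)|11⟩

C-S leaves the control-|0⟩ kets |00⟩, |01⟩ unchanged and applies S to qubit 1 on the control-|1⟩ pair (|10⟩, |11⟩).
S = [[1, 0], [0, i]].
With a = amp(|10⟩) = (-0.1357 + 0.0386i) and b = amp(|11⟩) = (0.8953 + 0.02769i):
new amp(|10⟩) = (1)·a = (-0.1357 + 0.0386i)
new amp(|11⟩) = (i)·b = (-0.02769 + 0.8953i)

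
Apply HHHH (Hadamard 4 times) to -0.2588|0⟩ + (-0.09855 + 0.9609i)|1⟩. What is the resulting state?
-0.2588|0⟩ + (-0.09855 + 0.9609i)|1⟩

H² = I, so an even number of Hadamards cancels: H^4 = I and the state is unchanged.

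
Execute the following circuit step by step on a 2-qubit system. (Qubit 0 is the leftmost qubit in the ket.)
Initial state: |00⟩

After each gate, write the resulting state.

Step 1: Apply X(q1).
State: |01⟩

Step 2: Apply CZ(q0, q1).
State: |01⟩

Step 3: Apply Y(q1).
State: -i|00⟩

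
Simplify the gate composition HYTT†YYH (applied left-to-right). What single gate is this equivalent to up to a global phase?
Y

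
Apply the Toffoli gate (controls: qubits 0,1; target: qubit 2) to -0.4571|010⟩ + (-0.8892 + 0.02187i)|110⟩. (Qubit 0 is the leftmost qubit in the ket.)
-0.4571|010⟩ + (-0.8892 + 0.02187i)|111⟩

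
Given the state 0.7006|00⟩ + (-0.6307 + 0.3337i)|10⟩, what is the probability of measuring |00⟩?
0.4908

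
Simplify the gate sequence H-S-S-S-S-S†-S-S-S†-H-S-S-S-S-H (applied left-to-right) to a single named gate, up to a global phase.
H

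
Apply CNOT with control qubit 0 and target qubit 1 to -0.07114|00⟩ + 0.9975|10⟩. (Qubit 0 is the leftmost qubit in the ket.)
-0.07114|00⟩ + 0.9975|11⟩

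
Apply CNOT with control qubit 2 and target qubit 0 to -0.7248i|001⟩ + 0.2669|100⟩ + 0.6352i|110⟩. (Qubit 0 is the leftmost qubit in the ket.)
0.2669|100⟩ - 0.7248i|101⟩ + 0.6352i|110⟩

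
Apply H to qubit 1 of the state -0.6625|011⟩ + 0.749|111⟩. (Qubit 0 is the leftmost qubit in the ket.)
-0.4685|001⟩ + 0.4685|011⟩ + 0.5296|101⟩ - 0.5296|111⟩

H on qubit 1 mixes each pair of kets that differ only in qubit 1: amplitudes (a, b) of (|…0…⟩, |…1…⟩) become ((a + b)/√2, (a − b)/√2). Kets absent from the input have amplitude 0.
(|001⟩, |011⟩): (a, b) = (0, -0.6625) → (-0.4685, 0.4685)
(|101⟩, |111⟩): (a, b) = (0, 0.749) → (0.5296, -0.5296)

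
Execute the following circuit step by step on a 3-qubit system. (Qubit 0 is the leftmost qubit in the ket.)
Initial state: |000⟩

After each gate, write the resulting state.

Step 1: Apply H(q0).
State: 1/√2|000⟩ + 1/√2|100⟩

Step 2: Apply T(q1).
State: 1/√2|000⟩ + 1/√2|100⟩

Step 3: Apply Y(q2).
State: (1/√2)i|001⟩ + (1/√2)i|101⟩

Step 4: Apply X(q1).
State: (1/√2)i|011⟩ + (1/√2)i|111⟩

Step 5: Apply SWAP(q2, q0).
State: (1/√2)i|110⟩ + (1/√2)i|111⟩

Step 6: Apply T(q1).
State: (-1/2 + (1/2)i)|110⟩ + (-1/2 + (1/2)i)|111⟩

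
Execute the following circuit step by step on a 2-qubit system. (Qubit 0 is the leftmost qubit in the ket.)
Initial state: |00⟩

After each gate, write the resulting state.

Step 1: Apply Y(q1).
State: i|01⟩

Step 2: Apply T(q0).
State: i|01⟩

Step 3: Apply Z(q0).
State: i|01⟩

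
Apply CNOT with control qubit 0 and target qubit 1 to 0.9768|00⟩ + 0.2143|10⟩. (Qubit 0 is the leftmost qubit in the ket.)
0.9768|00⟩ + 0.2143|11⟩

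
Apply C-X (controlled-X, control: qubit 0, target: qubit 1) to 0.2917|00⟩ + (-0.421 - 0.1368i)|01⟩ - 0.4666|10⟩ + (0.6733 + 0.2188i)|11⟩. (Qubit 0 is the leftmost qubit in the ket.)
0.2917|00⟩ + (-0.421 - 0.1368i)|01⟩ + (0.6733 + 0.2188i)|10⟩ - 0.4666|11⟩

C-X leaves the control-|0⟩ kets |00⟩, |01⟩ unchanged and applies X to qubit 1 on the control-|1⟩ pair (|10⟩, |11⟩).
X = [[0, 1], [1, 0]].
With a = amp(|10⟩) = -0.4666 and b = amp(|11⟩) = (0.6733 + 0.2188i):
new amp(|10⟩) = (1)·b = (0.6733 + 0.2188i)
new amp(|11⟩) = (1)·a = -0.4666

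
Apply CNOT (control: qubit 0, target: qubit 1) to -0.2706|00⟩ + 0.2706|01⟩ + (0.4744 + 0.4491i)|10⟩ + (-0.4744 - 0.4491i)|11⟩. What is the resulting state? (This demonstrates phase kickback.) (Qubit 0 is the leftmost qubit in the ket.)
-0.2706|00⟩ + 0.2706|01⟩ + (-0.4744 - 0.4491i)|10⟩ + (0.4744 + 0.4491i)|11⟩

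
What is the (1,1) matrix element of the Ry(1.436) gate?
0.7531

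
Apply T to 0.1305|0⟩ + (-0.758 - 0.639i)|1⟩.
0.1305|0⟩ + (-0.08415 - 0.9878i)|1⟩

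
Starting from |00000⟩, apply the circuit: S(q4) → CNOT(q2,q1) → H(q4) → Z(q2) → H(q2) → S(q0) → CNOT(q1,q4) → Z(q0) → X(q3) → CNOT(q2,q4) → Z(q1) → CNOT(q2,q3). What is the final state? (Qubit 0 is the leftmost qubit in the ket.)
1/2|00010⟩ + 1/2|00011⟩ + 1/2|00100⟩ + 1/2|00101⟩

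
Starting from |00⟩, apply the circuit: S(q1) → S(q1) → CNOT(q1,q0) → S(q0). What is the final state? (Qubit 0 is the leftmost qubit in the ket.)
|00⟩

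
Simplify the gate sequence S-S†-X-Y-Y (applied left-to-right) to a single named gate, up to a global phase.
X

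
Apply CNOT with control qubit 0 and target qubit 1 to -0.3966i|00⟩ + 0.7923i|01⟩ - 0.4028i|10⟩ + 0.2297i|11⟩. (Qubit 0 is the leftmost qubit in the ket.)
-0.3966i|00⟩ + 0.7923i|01⟩ + 0.2297i|10⟩ - 0.4028i|11⟩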